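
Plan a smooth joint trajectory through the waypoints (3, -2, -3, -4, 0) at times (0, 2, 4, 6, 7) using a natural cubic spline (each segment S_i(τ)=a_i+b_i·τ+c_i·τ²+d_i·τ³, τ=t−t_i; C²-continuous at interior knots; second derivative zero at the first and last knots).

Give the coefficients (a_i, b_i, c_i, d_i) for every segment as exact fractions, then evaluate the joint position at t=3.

Δ: Δ0=-5/2, Δ1=-1/2, Δ2=-1/2, Δ3=4
row 1: diag=8, rhs=12; c'=1/4, d'=3/2
row 2: denom=8−2·1/4=15/2; d'=(0−2·3/2)/(15/2)=-2/5
row 3: denom=6−2·4/15=82/15; d'=(27−2·-2/5)/(82/15)=417/82
back: M3=417/82
back: M2=-2/5−4/15·417/82=-72/41
back: M1=3/2−1/4·-72/41=159/82
M: M0=0, M1=159/82, M2=-72/41, M3=417/82, M4=0
seg 0: a=3, c=M0/2=0, d=(M1−M0)/(6·2)=53/328, b=Δ0−h0·(2M0+M1)/6=-129/41
seg 1: a=-2, c=M1/2=159/164, d=(M2−M1)/(6·2)=-101/328, b=Δ1−h1·(2M1+M2)/6=-99/82
seg 2: a=-3, c=M2/2=-36/41, d=(M3−M2)/(6·2)=187/328, b=Δ2−h2·(2M2+M3)/6=-42/41
seg 3: a=-4, c=M3/2=417/164, d=(M4−M3)/(6·1)=-139/164, b=Δ3−h3·(2M3+M4)/6=189/82
t_q=3 → seg 1, τ=1; S=-2+-99/82·τ+159/164·τ²+-101/328·τ³=-835/328

  seg 0: a=3 b=-129/41 c=0 d=53/328
  seg 1: a=-2 b=-99/82 c=159/164 d=-101/328
  seg 2: a=-3 b=-42/41 c=-36/41 d=187/328
  seg 3: a=-4 b=189/82 c=417/164 d=-139/164
S(3) = -835/328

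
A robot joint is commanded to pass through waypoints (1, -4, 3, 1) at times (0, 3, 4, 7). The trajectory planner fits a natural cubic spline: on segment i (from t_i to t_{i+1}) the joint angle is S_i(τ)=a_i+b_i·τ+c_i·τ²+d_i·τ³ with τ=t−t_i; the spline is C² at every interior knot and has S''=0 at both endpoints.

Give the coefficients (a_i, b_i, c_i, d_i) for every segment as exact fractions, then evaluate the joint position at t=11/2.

  seg 0: a=1 b=-16/3 c=0 d=11/27
  seg 1: a=-4 b=17/3 c=11/3 d=-7/3
  seg 2: a=3 b=6 c=-10/3 d=10/27
S(11/2) = 23/4

Δ: Δ0=-5/3, Δ1=7, Δ2=-2/3
row 1: diag=8, rhs=52; c'=1/8, d'=13/2
row 2: denom=8−1·1/8=63/8; d'=(-46−1·13/2)/(63/8)=-20/3
back: M2=-20/3
back: M1=13/2−1/8·-20/3=22/3
M: M0=0, M1=22/3, M2=-20/3, M3=0
seg 0: a=1, c=M0/2=0, d=(M1−M0)/(6·3)=11/27, b=Δ0−h0·(2M0+M1)/6=-16/3
seg 1: a=-4, c=M1/2=11/3, d=(M2−M1)/(6·1)=-7/3, b=Δ1−h1·(2M1+M2)/6=17/3
seg 2: a=3, c=M2/2=-10/3, d=(M3−M2)/(6·3)=10/27, b=Δ2−h2·(2M2+M3)/6=6
t_q=11/2 → seg 2, τ=3/2; S=3+6·τ+-10/3·τ²+10/27·τ³=23/4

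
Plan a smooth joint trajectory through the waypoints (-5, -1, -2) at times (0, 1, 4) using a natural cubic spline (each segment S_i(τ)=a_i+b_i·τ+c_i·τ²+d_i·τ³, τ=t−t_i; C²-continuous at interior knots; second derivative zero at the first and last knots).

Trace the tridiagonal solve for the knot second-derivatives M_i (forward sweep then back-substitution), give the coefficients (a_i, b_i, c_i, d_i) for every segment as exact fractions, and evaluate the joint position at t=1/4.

Δ: Δ0=4, Δ1=-1/3
row 1: diag=8, rhs=-26; c'=3/8, d'=-13/4
back: M1=-13/4
M: M0=0, M1=-13/4, M2=0
seg 0: a=-5, c=M0/2=0, d=(M1−M0)/(6·1)=-13/24, b=Δ0−h0·(2M0+M1)/6=109/24
seg 1: a=-1, c=M1/2=-13/8, d=(M2−M1)/(6·3)=13/72, b=Δ1−h1·(2M1+M2)/6=35/12
t_q=1/4 → seg 0, τ=1/4; S=-5+109/24·τ+0·τ²+-13/24·τ³=-1983/512

  seg 0: a=-5 b=109/24 c=0 d=-13/24
  seg 1: a=-1 b=35/12 c=-13/8 d=13/72
S(1/4) = -1983/512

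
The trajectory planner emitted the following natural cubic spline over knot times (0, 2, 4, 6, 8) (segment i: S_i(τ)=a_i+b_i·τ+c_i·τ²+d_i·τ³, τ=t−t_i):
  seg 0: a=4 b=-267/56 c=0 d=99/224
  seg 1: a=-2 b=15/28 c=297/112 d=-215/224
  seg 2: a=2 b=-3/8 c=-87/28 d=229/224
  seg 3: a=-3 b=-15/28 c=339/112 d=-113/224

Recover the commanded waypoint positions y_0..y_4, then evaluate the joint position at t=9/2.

y_0 = S_0(0) = a_0 = 4
y_1 = S_1(0) = a_1 = -2
y_2 = S_2(0) = a_2 = 2
y_3 = S_3(0) = a_3 = -3
y_4 = S_3(2) = 4
t_q=9/2 is in segment 2 (τ=1/2); S_2(τ)=2085/1792

y_0=4 y_1=-2 y_2=2 y_3=-3 y_4=4
S(9/2) = 2085/1792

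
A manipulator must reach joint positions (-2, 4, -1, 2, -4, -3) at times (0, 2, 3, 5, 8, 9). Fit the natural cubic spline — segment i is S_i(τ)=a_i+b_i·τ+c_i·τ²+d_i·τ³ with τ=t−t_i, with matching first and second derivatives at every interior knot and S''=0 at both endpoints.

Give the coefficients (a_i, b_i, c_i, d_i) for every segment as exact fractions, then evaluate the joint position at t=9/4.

Δ: Δ0=3, Δ1=-5, Δ2=3/2, Δ3=-2, Δ4=1
row 1: diag=6, rhs=-48; c'=1/6, d'=-8
row 2: denom=6−1·1/6=35/6; d'=(39−1·-8)/(35/6)=282/35
row 3: denom=10−2·12/35=326/35; d'=(-21−2·282/35)/(326/35)=-1299/326
row 4: denom=8−3·105/326=2293/326; d'=(18−3·-1299/326)/(2293/326)=9765/2293
back: M4=9765/2293
back: M3=-1299/326−105/326·9765/2293=-12282/2293
back: M2=282/35−12/35·-12282/2293=22686/2293
back: M1=-8−1/6·22686/2293=-22125/2293
M: M0=0, M1=-22125/2293, M2=22686/2293, M3=-12282/2293, M4=9765/2293, M5=0
seg 0: a=-2, c=M0/2=0, d=(M1−M0)/(6·2)=-7375/9172, b=Δ0−h0·(2M0+M1)/6=14254/2293
seg 1: a=4, c=M1/2=-22125/4586, d=(M2−M1)/(6·1)=14937/4586, b=Δ1−h1·(2M1+M2)/6=-7871/2293
seg 2: a=-1, c=M2/2=11343/2293, d=(M3−M2)/(6·2)=-2914/2293, b=Δ2−h2·(2M2+M3)/6=-15181/4586
seg 3: a=2, c=M3/2=-6141/2293, d=(M4−M3)/(6·3)=7349/13758, b=Δ3−h3·(2M3+M4)/6=5627/4586
seg 4: a=-4, c=M4/2=9765/4586, d=(M5−M4)/(6·1)=-3255/4586, b=Δ4−h4·(2M4+M5)/6=-962/2293
t_q=9/4 → seg 1, τ=1/4; S=4+-7871/2293·τ+-22125/4586·τ²+14937/4586·τ³=848581/293504

  seg 0: a=-2 b=14254/2293 c=0 d=-7375/9172
  seg 1: a=4 b=-7871/2293 c=-22125/4586 d=14937/4586
  seg 2: a=-1 b=-15181/4586 c=11343/2293 d=-2914/2293
  seg 3: a=2 b=5627/4586 c=-6141/2293 d=7349/13758
  seg 4: a=-4 b=-962/2293 c=9765/4586 d=-3255/4586
S(9/4) = 848581/293504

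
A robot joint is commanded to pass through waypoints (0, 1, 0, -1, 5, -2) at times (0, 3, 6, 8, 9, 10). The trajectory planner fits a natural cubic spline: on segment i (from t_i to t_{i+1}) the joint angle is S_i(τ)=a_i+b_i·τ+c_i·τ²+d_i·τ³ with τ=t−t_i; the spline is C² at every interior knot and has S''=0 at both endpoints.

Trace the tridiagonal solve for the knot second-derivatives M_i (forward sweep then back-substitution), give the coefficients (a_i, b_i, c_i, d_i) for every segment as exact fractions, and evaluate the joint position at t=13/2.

  seg 0: a=0 b=319/1574 c=0 d=617/42498
  seg 1: a=1 b=468/787 c=617/4722 d=-6233/42498
  seg 2: a=0 b=-4063/1574 c=-936/787 d=1755/1574
  seg 3: a=-1 b=9509/1574 c=4329/787 d=-8723/1574
  seg 4: a=5 b=328/787 c=-17511/1574 d=5837/1574
S(13/2) = -18241/12592

Δ: Δ0=1/3, Δ1=-1/3, Δ2=-1/2, Δ3=6, Δ4=-7
row 1: diag=12, rhs=-4; c'=1/4, d'=-1/3
row 2: denom=10−3·1/4=37/4; d'=(-1−3·-1/3)/(37/4)=0
row 3: denom=6−2·8/37=206/37; d'=(39−2·0)/(206/37)=1443/206
row 4: denom=4−1·37/206=787/206; d'=(-78−1·1443/206)/(787/206)=-17511/787
back: M4=-17511/787
back: M3=1443/206−37/206·-17511/787=8658/787
back: M2=0−8/37·8658/787=-1872/787
back: M1=-1/3−1/4·-1872/787=617/2361
M: M0=0, M1=617/2361, M2=-1872/787, M3=8658/787, M4=-17511/787, M5=0
seg 0: a=0, c=M0/2=0, d=(M1−M0)/(6·3)=617/42498, b=Δ0−h0·(2M0+M1)/6=319/1574
seg 1: a=1, c=M1/2=617/4722, d=(M2−M1)/(6·3)=-6233/42498, b=Δ1−h1·(2M1+M2)/6=468/787
seg 2: a=0, c=M2/2=-936/787, d=(M3−M2)/(6·2)=1755/1574, b=Δ2−h2·(2M2+M3)/6=-4063/1574
seg 3: a=-1, c=M3/2=4329/787, d=(M4−M3)/(6·1)=-8723/1574, b=Δ3−h3·(2M3+M4)/6=9509/1574
seg 4: a=5, c=M4/2=-17511/1574, d=(M5−M4)/(6·1)=5837/1574, b=Δ4−h4·(2M4+M5)/6=328/787
t_q=13/2 → seg 2, τ=1/2; S=0+-4063/1574·τ+-936/787·τ²+1755/1574·τ³=-18241/12592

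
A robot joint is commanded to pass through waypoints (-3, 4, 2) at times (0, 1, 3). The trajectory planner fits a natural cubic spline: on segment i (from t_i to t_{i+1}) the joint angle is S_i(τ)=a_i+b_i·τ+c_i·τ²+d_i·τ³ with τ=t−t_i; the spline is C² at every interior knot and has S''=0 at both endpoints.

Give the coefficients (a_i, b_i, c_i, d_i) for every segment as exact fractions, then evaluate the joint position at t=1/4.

  seg 0: a=-3 b=25/3 c=0 d=-4/3
  seg 1: a=4 b=13/3 c=-4 d=2/3
S(1/4) = -15/16

Δ: Δ0=7, Δ1=-1
row 1: diag=6, rhs=-48; c'=1/3, d'=-8
back: M1=-8
M: M0=0, M1=-8, M2=0
seg 0: a=-3, c=M0/2=0, d=(M1−M0)/(6·1)=-4/3, b=Δ0−h0·(2M0+M1)/6=25/3
seg 1: a=4, c=M1/2=-4, d=(M2−M1)/(6·2)=2/3, b=Δ1−h1·(2M1+M2)/6=13/3
t_q=1/4 → seg 0, τ=1/4; S=-3+25/3·τ+0·τ²+-4/3·τ³=-15/16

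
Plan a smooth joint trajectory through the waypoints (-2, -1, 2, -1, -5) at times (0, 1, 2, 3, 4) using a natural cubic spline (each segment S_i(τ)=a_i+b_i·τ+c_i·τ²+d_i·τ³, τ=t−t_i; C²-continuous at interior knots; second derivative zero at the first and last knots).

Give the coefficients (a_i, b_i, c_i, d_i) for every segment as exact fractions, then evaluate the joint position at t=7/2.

Δ: Δ0=1, Δ1=3, Δ2=-3, Δ3=-4
row 1: diag=4, rhs=12; c'=1/4, d'=3
row 2: denom=4−1·1/4=15/4; d'=(-36−1·3)/(15/4)=-52/5
row 3: denom=4−1·4/15=56/15; d'=(-6−1·-52/5)/(56/15)=33/28
back: M3=33/28
back: M2=-52/5−4/15·33/28=-75/7
back: M1=3−1/4·-75/7=159/28
M: M0=0, M1=159/28, M2=-75/7, M3=33/28, M4=0
seg 0: a=-2, c=M0/2=0, d=(M1−M0)/(6·1)=53/56, b=Δ0−h0·(2M0+M1)/6=3/56
seg 1: a=-1, c=M1/2=159/56, d=(M2−M1)/(6·1)=-153/56, b=Δ1−h1·(2M1+M2)/6=81/28
seg 2: a=2, c=M2/2=-75/14, d=(M3−M2)/(6·1)=111/56, b=Δ2−h2·(2M2+M3)/6=3/8
seg 3: a=-1, c=M3/2=33/56, d=(M4−M3)/(6·1)=-11/56, b=Δ3−h3·(2M3+M4)/6=-123/28
t_q=7/2 → seg 3, τ=1/2; S=-1+-123/28·τ+33/56·τ²+-11/56·τ³=-1377/448

  seg 0: a=-2 b=3/56 c=0 d=53/56
  seg 1: a=-1 b=81/28 c=159/56 d=-153/56
  seg 2: a=2 b=3/8 c=-75/14 d=111/56
  seg 3: a=-1 b=-123/28 c=33/56 d=-11/56
S(7/2) = -1377/448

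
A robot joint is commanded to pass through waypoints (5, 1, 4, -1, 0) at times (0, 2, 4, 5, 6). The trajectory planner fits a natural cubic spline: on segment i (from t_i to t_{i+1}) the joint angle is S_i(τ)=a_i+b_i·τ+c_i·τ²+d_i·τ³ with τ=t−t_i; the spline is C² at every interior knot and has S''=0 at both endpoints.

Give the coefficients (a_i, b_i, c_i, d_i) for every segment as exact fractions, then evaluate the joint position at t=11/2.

  seg 0: a=5 b=-625/168 c=0 d=289/672
  seg 1: a=1 b=121/84 c=289/112 d=-857/672
  seg 2: a=4 b=-85/24 c=-71/14 d=607/168
  seg 3: a=-1 b=-239/84 c=323/56 d=-323/168
S(11/2) = -547/448

Δ: Δ0=-2, Δ1=3/2, Δ2=-5, Δ3=1
row 1: diag=8, rhs=21; c'=1/4, d'=21/8
row 2: denom=6−2·1/4=11/2; d'=(-39−2·21/8)/(11/2)=-177/22
row 3: denom=4−1·2/11=42/11; d'=(36−1·-177/22)/(42/11)=323/28
back: M3=323/28
back: M2=-177/22−2/11·323/28=-71/7
back: M1=21/8−1/4·-71/7=289/56
M: M0=0, M1=289/56, M2=-71/7, M3=323/28, M4=0
seg 0: a=5, c=M0/2=0, d=(M1−M0)/(6·2)=289/672, b=Δ0−h0·(2M0+M1)/6=-625/168
seg 1: a=1, c=M1/2=289/112, d=(M2−M1)/(6·2)=-857/672, b=Δ1−h1·(2M1+M2)/6=121/84
seg 2: a=4, c=M2/2=-71/14, d=(M3−M2)/(6·1)=607/168, b=Δ2−h2·(2M2+M3)/6=-85/24
seg 3: a=-1, c=M3/2=323/56, d=(M4−M3)/(6·1)=-323/168, b=Δ3−h3·(2M3+M4)/6=-239/84
t_q=11/2 → seg 3, τ=1/2; S=-1+-239/84·τ+323/56·τ²+-323/168·τ³=-547/448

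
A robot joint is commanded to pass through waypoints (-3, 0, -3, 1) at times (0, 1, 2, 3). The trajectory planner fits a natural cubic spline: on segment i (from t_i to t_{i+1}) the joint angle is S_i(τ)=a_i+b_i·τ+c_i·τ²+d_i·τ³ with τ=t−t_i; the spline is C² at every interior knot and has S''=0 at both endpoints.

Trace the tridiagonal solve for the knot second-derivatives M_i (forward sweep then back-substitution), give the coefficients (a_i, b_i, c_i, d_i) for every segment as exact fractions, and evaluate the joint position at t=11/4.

  seg 0: a=-3 b=76/15 c=0 d=-31/15
  seg 1: a=0 b=-17/15 c=-31/5 d=13/3
  seg 2: a=-3 b=-8/15 c=34/5 d=-34/15
S(11/4) = -17/32

Δ: Δ0=3, Δ1=-3, Δ2=4
row 1: diag=4, rhs=-36; c'=1/4, d'=-9
row 2: denom=4−1·1/4=15/4; d'=(42−1·-9)/(15/4)=68/5
back: M2=68/5
back: M1=-9−1/4·68/5=-62/5
M: M0=0, M1=-62/5, M2=68/5, M3=0
seg 0: a=-3, c=M0/2=0, d=(M1−M0)/(6·1)=-31/15, b=Δ0−h0·(2M0+M1)/6=76/15
seg 1: a=0, c=M1/2=-31/5, d=(M2−M1)/(6·1)=13/3, b=Δ1−h1·(2M1+M2)/6=-17/15
seg 2: a=-3, c=M2/2=34/5, d=(M3−M2)/(6·1)=-34/15, b=Δ2−h2·(2M2+M3)/6=-8/15
t_q=11/4 → seg 2, τ=3/4; S=-3+-8/15·τ+34/5·τ²+-34/15·τ³=-17/32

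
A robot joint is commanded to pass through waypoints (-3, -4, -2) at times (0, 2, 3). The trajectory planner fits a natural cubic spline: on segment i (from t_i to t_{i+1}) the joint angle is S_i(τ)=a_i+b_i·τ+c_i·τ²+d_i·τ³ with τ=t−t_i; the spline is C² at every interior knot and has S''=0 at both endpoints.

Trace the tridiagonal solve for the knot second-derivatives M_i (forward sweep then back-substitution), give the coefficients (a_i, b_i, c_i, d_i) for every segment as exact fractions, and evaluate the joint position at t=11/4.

Δ: Δ0=-1/2, Δ1=2
row 1: diag=6, rhs=15; c'=1/6, d'=5/2
back: M1=5/2
M: M0=0, M1=5/2, M2=0
seg 0: a=-3, c=M0/2=0, d=(M1−M0)/(6·2)=5/24, b=Δ0−h0·(2M0+M1)/6=-4/3
seg 1: a=-4, c=M1/2=5/4, d=(M2−M1)/(6·1)=-5/12, b=Δ1−h1·(2M1+M2)/6=7/6
t_q=11/4 → seg 1, τ=3/4; S=-4+7/6·τ+5/4·τ²+-5/12·τ³=-665/256

  seg 0: a=-3 b=-4/3 c=0 d=5/24
  seg 1: a=-4 b=7/6 c=5/4 d=-5/12
S(11/4) = -665/256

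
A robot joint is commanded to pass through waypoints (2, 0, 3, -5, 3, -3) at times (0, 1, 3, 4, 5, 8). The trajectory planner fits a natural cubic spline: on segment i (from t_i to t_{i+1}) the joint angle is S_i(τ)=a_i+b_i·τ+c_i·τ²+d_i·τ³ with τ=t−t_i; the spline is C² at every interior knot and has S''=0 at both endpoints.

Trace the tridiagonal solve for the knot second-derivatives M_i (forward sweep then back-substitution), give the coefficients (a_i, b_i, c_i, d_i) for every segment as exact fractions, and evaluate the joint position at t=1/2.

  seg 0: a=2 b=-211/59 c=0 d=93/59
  seg 1: a=0 b=68/59 c=279/59 d=-1075/472
  seg 2: a=3 b=-857/118 c=-2109/236 d=1935/236
  seg 3: a=-5 b=-127/236 c=924/59 d=-1681/236
  seg 4: a=3 b=1111/118 c=-1347/236 d=449/708
S(1/2) = 193/472

Δ: Δ0=-2, Δ1=3/2, Δ2=-8, Δ3=8, Δ4=-2
row 1: diag=6, rhs=21; c'=1/3, d'=7/2
row 2: denom=6−2·1/3=16/3; d'=(-57−2·7/2)/(16/3)=-12
row 3: denom=4−1·3/16=61/16; d'=(96−1·-12)/(61/16)=1728/61
row 4: denom=8−1·16/61=472/61; d'=(-60−1·1728/61)/(472/61)=-1347/118
back: M4=-1347/118
back: M3=1728/61−16/61·-1347/118=1848/59
back: M2=-12−3/16·1848/59=-2109/118
back: M1=7/2−1/3·-2109/118=558/59
M: M0=0, M1=558/59, M2=-2109/118, M3=1848/59, M4=-1347/118, M5=0
seg 0: a=2, c=M0/2=0, d=(M1−M0)/(6·1)=93/59, b=Δ0−h0·(2M0+M1)/6=-211/59
seg 1: a=0, c=M1/2=279/59, d=(M2−M1)/(6·2)=-1075/472, b=Δ1−h1·(2M1+M2)/6=68/59
seg 2: a=3, c=M2/2=-2109/236, d=(M3−M2)/(6·1)=1935/236, b=Δ2−h2·(2M2+M3)/6=-857/118
seg 3: a=-5, c=M3/2=924/59, d=(M4−M3)/(6·1)=-1681/236, b=Δ3−h3·(2M3+M4)/6=-127/236
seg 4: a=3, c=M4/2=-1347/236, d=(M5−M4)/(6·3)=449/708, b=Δ4−h4·(2M4+M5)/6=1111/118
t_q=1/2 → seg 0, τ=1/2; S=2+-211/59·τ+0·τ²+93/59·τ³=193/472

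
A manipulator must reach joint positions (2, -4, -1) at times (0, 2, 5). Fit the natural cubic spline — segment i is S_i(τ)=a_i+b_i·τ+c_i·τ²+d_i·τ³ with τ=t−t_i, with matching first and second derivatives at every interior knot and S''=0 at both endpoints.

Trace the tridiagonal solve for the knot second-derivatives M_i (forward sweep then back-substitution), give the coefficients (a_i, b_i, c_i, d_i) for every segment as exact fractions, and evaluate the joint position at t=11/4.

Δ: Δ0=-3, Δ1=1
row 1: diag=10, rhs=24; c'=3/10, d'=12/5
back: M1=12/5
M: M0=0, M1=12/5, M2=0
seg 0: a=2, c=M0/2=0, d=(M1−M0)/(6·2)=1/5, b=Δ0−h0·(2M0+M1)/6=-19/5
seg 1: a=-4, c=M1/2=6/5, d=(M2−M1)/(6·3)=-2/15, b=Δ1−h1·(2M1+M2)/6=-7/5
t_q=11/4 → seg 1, τ=3/4; S=-4+-7/5·τ+6/5·τ²+-2/15·τ³=-709/160

  seg 0: a=2 b=-19/5 c=0 d=1/5
  seg 1: a=-4 b=-7/5 c=6/5 d=-2/15
S(11/4) = -709/160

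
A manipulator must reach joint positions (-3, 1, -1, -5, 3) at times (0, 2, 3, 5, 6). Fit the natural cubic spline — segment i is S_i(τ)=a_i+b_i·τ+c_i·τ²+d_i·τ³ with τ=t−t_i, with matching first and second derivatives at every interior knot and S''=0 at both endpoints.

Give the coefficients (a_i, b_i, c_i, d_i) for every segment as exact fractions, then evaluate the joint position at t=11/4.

  seg 0: a=-3 b=98/31 c=0 d=-9/31
  seg 1: a=1 b=-10/31 c=-54/31 d=2/31
  seg 2: a=-1 b=-112/31 c=-48/31 d=73/62
  seg 3: a=-5 b=134/31 c=171/31 d=-57/31
S(11/4) = -193/992

Δ: Δ0=2, Δ1=-2, Δ2=-2, Δ3=8
row 1: diag=6, rhs=-24; c'=1/6, d'=-4
row 2: denom=6−1·1/6=35/6; d'=(0−1·-4)/(35/6)=24/35
row 3: denom=6−2·12/35=186/35; d'=(60−2·24/35)/(186/35)=342/31
back: M3=342/31
back: M2=24/35−12/35·342/31=-96/31
back: M1=-4−1/6·-96/31=-108/31
M: M0=0, M1=-108/31, M2=-96/31, M3=342/31, M4=0
seg 0: a=-3, c=M0/2=0, d=(M1−M0)/(6·2)=-9/31, b=Δ0−h0·(2M0+M1)/6=98/31
seg 1: a=1, c=M1/2=-54/31, d=(M2−M1)/(6·1)=2/31, b=Δ1−h1·(2M1+M2)/6=-10/31
seg 2: a=-1, c=M2/2=-48/31, d=(M3−M2)/(6·2)=73/62, b=Δ2−h2·(2M2+M3)/6=-112/31
seg 3: a=-5, c=M3/2=171/31, d=(M4−M3)/(6·1)=-57/31, b=Δ3−h3·(2M3+M4)/6=134/31
t_q=11/4 → seg 1, τ=3/4; S=1+-10/31·τ+-54/31·τ²+2/31·τ³=-193/992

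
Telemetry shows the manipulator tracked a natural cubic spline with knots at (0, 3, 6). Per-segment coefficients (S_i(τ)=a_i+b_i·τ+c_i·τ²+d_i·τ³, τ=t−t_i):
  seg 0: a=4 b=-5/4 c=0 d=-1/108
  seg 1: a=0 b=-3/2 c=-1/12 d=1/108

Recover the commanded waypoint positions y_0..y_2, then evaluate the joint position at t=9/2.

y_0 = S_0(0) = a_0 = 4
y_1 = S_1(0) = a_1 = 0
y_2 = S_1(3) = -5
t_q=9/2 is in segment 1 (τ=3/2); S_1(τ)=-77/32

y_0=4 y_1=0 y_2=-5
S(9/2) = -77/32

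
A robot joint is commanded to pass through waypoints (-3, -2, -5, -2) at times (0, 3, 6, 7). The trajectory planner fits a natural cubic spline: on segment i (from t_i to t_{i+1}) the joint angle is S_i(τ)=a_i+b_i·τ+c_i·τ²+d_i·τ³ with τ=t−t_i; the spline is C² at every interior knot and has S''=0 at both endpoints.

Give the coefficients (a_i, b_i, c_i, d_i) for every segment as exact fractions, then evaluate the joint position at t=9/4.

  seg 0: a=-3 b=97/87 c=0 d=-68/783
  seg 1: a=-2 b=-107/87 c=-68/87 d=224/783
  seg 2: a=-5 b=157/87 c=52/29 d=-52/87
S(9/4) = -687/464

Δ: Δ0=1/3, Δ1=-1, Δ2=3
row 1: diag=12, rhs=-8; c'=1/4, d'=-2/3
row 2: denom=8−3·1/4=29/4; d'=(24−3·-2/3)/(29/4)=104/29
back: M2=104/29
back: M1=-2/3−1/4·104/29=-136/87
M: M0=0, M1=-136/87, M2=104/29, M3=0
seg 0: a=-3, c=M0/2=0, d=(M1−M0)/(6·3)=-68/783, b=Δ0−h0·(2M0+M1)/6=97/87
seg 1: a=-2, c=M1/2=-68/87, d=(M2−M1)/(6·3)=224/783, b=Δ1−h1·(2M1+M2)/6=-107/87
seg 2: a=-5, c=M2/2=52/29, d=(M3−M2)/(6·1)=-52/87, b=Δ2−h2·(2M2+M3)/6=157/87
t_q=9/4 → seg 0, τ=9/4; S=-3+97/87·τ+0·τ²+-68/783·τ³=-687/464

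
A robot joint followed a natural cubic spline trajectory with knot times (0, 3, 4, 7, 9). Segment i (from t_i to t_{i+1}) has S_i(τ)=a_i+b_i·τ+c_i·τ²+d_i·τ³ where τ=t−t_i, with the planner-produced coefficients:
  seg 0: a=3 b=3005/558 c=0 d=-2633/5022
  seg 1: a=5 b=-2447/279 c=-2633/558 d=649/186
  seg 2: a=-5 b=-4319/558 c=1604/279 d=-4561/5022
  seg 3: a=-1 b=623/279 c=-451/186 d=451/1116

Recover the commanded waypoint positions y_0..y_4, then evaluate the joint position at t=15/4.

y_0=3 y_1=5 y_2=-5 y_3=-1 y_4=-3
S(15/4) = -32857/11904

y_0 = S_0(0) = a_0 = 3
y_1 = S_1(0) = a_1 = 5
y_2 = S_2(0) = a_2 = -5
y_3 = S_3(0) = a_3 = -1
y_4 = S_3(2) = -3
t_q=15/4 is in segment 1 (τ=3/4); S_1(τ)=-32857/11904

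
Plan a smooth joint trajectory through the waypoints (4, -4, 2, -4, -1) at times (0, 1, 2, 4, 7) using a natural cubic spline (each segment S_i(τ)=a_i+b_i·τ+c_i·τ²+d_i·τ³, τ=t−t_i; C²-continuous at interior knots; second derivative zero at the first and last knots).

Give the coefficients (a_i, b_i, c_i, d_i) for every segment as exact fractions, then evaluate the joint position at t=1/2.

  seg 0: a=4 b=-1297/107 c=0 d=441/107
  seg 1: a=-4 b=26/107 c=1323/107 d=-707/107
  seg 2: a=2 b=551/107 c=-798/107 d=181/107
  seg 3: a=-4 b=-469/107 c=288/107 d=-32/107
S(1/2) = -1323/856

Δ: Δ0=-8, Δ1=6, Δ2=-3, Δ3=1
row 1: diag=4, rhs=84; c'=1/4, d'=21
row 2: denom=6−1·1/4=23/4; d'=(-54−1·21)/(23/4)=-300/23
row 3: denom=10−2·8/23=214/23; d'=(24−2·-300/23)/(214/23)=576/107
back: M3=576/107
back: M2=-300/23−8/23·576/107=-1596/107
back: M1=21−1/4·-1596/107=2646/107
M: M0=0, M1=2646/107, M2=-1596/107, M3=576/107, M4=0
seg 0: a=4, c=M0/2=0, d=(M1−M0)/(6·1)=441/107, b=Δ0−h0·(2M0+M1)/6=-1297/107
seg 1: a=-4, c=M1/2=1323/107, d=(M2−M1)/(6·1)=-707/107, b=Δ1−h1·(2M1+M2)/6=26/107
seg 2: a=2, c=M2/2=-798/107, d=(M3−M2)/(6·2)=181/107, b=Δ2−h2·(2M2+M3)/6=551/107
seg 3: a=-4, c=M3/2=288/107, d=(M4−M3)/(6·3)=-32/107, b=Δ3−h3·(2M3+M4)/6=-469/107
t_q=1/2 → seg 0, τ=1/2; S=4+-1297/107·τ+0·τ²+441/107·τ³=-1323/856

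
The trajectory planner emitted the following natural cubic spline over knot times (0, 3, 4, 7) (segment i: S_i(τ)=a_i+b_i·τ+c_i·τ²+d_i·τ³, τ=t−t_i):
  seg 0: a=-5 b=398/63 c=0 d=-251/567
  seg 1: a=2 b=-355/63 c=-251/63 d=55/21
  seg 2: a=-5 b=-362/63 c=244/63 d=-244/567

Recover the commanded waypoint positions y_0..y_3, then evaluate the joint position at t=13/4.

y_0 = S_0(0) = a_0 = -5
y_1 = S_1(0) = a_1 = 2
y_2 = S_2(0) = a_2 = -5
y_3 = S_2(3) = 1
t_q=13/4 is in segment 1 (τ=1/4); S_1(τ)=515/1344

y_0=-5 y_1=2 y_2=-5 y_3=1
S(13/4) = 515/1344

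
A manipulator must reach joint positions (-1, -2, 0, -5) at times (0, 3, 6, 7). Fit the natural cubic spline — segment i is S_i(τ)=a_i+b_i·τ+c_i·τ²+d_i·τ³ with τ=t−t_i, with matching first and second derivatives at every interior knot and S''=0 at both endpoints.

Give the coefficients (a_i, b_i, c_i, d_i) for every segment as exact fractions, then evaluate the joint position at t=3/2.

Δ: Δ0=-1/3, Δ1=2/3, Δ2=-5
row 1: diag=12, rhs=6; c'=1/4, d'=1/2
row 2: denom=8−3·1/4=29/4; d'=(-34−3·1/2)/(29/4)=-142/29
back: M2=-142/29
back: M1=1/2−1/4·-142/29=50/29
M: M0=0, M1=50/29, M2=-142/29, M3=0
seg 0: a=-1, c=M0/2=0, d=(M1−M0)/(6·3)=25/261, b=Δ0−h0·(2M0+M1)/6=-104/87
seg 1: a=-2, c=M1/2=25/29, d=(M2−M1)/(6·3)=-32/87, b=Δ1−h1·(2M1+M2)/6=121/87
seg 2: a=0, c=M2/2=-71/29, d=(M3−M2)/(6·1)=71/87, b=Δ2−h2·(2M2+M3)/6=-293/87
t_q=3/2 → seg 0, τ=3/2; S=-1+-104/87·τ+0·τ²+25/261·τ³=-573/232

  seg 0: a=-1 b=-104/87 c=0 d=25/261
  seg 1: a=-2 b=121/87 c=25/29 d=-32/87
  seg 2: a=0 b=-293/87 c=-71/29 d=71/87
S(3/2) = -573/232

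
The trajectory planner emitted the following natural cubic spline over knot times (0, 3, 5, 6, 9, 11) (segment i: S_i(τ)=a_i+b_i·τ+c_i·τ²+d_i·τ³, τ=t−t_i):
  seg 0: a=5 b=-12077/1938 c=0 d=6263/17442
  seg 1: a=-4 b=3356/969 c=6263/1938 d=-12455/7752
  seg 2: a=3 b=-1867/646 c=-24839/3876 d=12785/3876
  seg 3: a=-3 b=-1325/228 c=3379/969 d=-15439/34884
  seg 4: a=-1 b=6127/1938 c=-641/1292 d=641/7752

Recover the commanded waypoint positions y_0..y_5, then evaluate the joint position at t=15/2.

y_0=5 y_1=-4 y_2=3 y_3=-3 y_4=-1 y_5=4
S(15/2) = -55451/10336

y_0 = S_0(0) = a_0 = 5
y_1 = S_1(0) = a_1 = -4
y_2 = S_2(0) = a_2 = 3
y_3 = S_3(0) = a_3 = -3
y_4 = S_4(0) = a_4 = -1
y_5 = S_4(2) = 4
t_q=15/2 is in segment 3 (τ=3/2); S_3(τ)=-55451/10336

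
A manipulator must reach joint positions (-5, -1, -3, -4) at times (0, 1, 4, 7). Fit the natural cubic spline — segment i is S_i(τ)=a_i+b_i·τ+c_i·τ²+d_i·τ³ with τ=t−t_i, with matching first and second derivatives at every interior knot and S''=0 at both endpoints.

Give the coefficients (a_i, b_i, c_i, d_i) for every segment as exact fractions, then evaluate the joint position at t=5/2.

Δ: Δ0=4, Δ1=-2/3, Δ2=-1/3
row 1: diag=8, rhs=-28; c'=3/8, d'=-7/2
row 2: denom=12−3·3/8=87/8; d'=(2−3·-7/2)/(87/8)=100/87
back: M2=100/87
back: M1=-7/2−3/8·100/87=-114/29
M: M0=0, M1=-114/29, M2=100/87, M3=0
seg 0: a=-5, c=M0/2=0, d=(M1−M0)/(6·1)=-19/29, b=Δ0−h0·(2M0+M1)/6=135/29
seg 1: a=-1, c=M1/2=-57/29, d=(M2−M1)/(6·3)=221/783, b=Δ1−h1·(2M1+M2)/6=78/29
seg 2: a=-3, c=M2/2=50/87, d=(M3−M2)/(6·3)=-50/783, b=Δ2−h2·(2M2+M3)/6=-43/29
t_q=5/2 → seg 1, τ=3/2; S=-1+78/29·τ+-57/29·τ²+221/783·τ³=-101/232

  seg 0: a=-5 b=135/29 c=0 d=-19/29
  seg 1: a=-1 b=78/29 c=-57/29 d=221/783
  seg 2: a=-3 b=-43/29 c=50/87 d=-50/783
S(5/2) = -101/232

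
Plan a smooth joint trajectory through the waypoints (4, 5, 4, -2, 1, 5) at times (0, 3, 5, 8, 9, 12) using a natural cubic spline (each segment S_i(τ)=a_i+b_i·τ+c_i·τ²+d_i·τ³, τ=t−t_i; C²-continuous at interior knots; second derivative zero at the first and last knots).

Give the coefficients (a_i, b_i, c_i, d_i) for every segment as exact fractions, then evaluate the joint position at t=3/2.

Δ: Δ0=1/3, Δ1=-1/2, Δ2=-2, Δ3=3, Δ4=4/3
row 1: diag=10, rhs=-5; c'=1/5, d'=-1/2
row 2: denom=10−2·1/5=48/5; d'=(-9−2·-1/2)/(48/5)=-5/6
row 3: denom=8−3·5/16=113/16; d'=(30−3·-5/6)/(113/16)=520/113
row 4: denom=8−1·16/113=888/113; d'=(-10−1·520/113)/(888/113)=-275/148
back: M4=-275/148
back: M3=520/113−16/113·-275/148=180/37
back: M2=-5/6−5/16·180/37=-1045/444
back: M1=-1/2−1/5·-1045/444=-13/444
M: M0=0, M1=-13/444, M2=-1045/444, M3=180/37, M4=-275/148, M5=0
seg 0: a=4, c=M0/2=0, d=(M1−M0)/(6·3)=-13/7992, b=Δ0−h0·(2M0+M1)/6=103/296
seg 1: a=5, c=M1/2=-13/888, d=(M2−M1)/(6·2)=-43/222, b=Δ1−h1·(2M1+M2)/6=45/148
seg 2: a=4, c=M2/2=-1045/888, d=(M3−M2)/(6·3)=3205/7992, b=Δ2−h2·(2M2+M3)/6=-923/444
seg 3: a=-2, c=M3/2=90/37, d=(M4−M3)/(6·1)=-995/888, b=Δ3−h3·(2M3+M4)/6=1499/888
seg 4: a=1, c=M4/2=-275/296, d=(M5−M4)/(6·3)=275/2664, b=Δ4−h4·(2M4+M5)/6=1417/444
t_q=3/2 → seg 0, τ=3/2; S=4+103/296·τ+0·τ²+-13/7992·τ³=10695/2368

  seg 0: a=4 b=103/296 c=0 d=-13/7992
  seg 1: a=5 b=45/148 c=-13/888 d=-43/222
  seg 2: a=4 b=-923/444 c=-1045/888 d=3205/7992
  seg 3: a=-2 b=1499/888 c=90/37 d=-995/888
  seg 4: a=1 b=1417/444 c=-275/296 d=275/2664
S(3/2) = 10695/2368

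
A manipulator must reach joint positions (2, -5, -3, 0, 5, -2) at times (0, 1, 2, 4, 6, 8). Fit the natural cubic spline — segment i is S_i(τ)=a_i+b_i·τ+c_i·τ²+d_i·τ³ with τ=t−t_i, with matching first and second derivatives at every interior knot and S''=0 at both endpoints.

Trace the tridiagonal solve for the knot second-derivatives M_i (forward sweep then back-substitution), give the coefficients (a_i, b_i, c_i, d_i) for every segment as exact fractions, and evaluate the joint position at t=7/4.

Δ: Δ0=-7, Δ1=2, Δ2=3/2, Δ3=5/2, Δ4=-7/2
row 1: diag=4, rhs=54; c'=1/4, d'=27/2
row 2: denom=6−1·1/4=23/4; d'=(-3−1·27/2)/(23/4)=-66/23
row 3: denom=8−2·8/23=168/23; d'=(6−2·-66/23)/(168/23)=45/28
row 4: denom=8−2·23/84=313/42; d'=(-36−2·45/28)/(313/42)=-1647/313
back: M4=-1647/313
back: M3=45/28−23/84·-1647/313=954/313
back: M2=-66/23−8/23·954/313=-1230/313
back: M1=27/2−1/4·-1230/313=4533/313
M: M0=0, M1=4533/313, M2=-1230/313, M3=954/313, M4=-1647/313, M5=0
seg 0: a=2, c=M0/2=0, d=(M1−M0)/(6·1)=1511/626, b=Δ0−h0·(2M0+M1)/6=-5893/626
seg 1: a=-5, c=M1/2=4533/626, d=(M2−M1)/(6·1)=-1921/626, b=Δ1−h1·(2M1+M2)/6=-680/313
seg 2: a=-3, c=M2/2=-615/313, d=(M3−M2)/(6·2)=182/313, b=Δ2−h2·(2M2+M3)/6=1943/626
seg 3: a=0, c=M3/2=477/313, d=(M4−M3)/(6·2)=-867/1252, b=Δ3−h3·(2M3+M4)/6=1391/626
seg 4: a=5, c=M4/2=-1647/626, d=(M5−M4)/(6·2)=549/1252, b=Δ4−h4·(2M4+M5)/6=5/626
t_q=7/4 → seg 1, τ=3/4; S=-5+-680/313·τ+4533/626·τ²+-1921/626·τ³=-154279/40064

  seg 0: a=2 b=-5893/626 c=0 d=1511/626
  seg 1: a=-5 b=-680/313 c=4533/626 d=-1921/626
  seg 2: a=-3 b=1943/626 c=-615/313 d=182/313
  seg 3: a=0 b=1391/626 c=477/313 d=-867/1252
  seg 4: a=5 b=5/626 c=-1647/626 d=549/1252
S(7/4) = -154279/40064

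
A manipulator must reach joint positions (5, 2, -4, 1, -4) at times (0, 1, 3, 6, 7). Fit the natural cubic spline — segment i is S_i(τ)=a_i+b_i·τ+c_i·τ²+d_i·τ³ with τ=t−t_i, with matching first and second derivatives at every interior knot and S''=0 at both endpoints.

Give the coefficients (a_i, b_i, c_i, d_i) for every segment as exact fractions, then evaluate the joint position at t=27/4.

  seg 0: a=5 b=-1601/591 c=0 d=-172/591
  seg 1: a=2 b=-2117/591 c=-172/197 d=344/591
  seg 2: a=-4 b=-53/591 c=516/197 d=-1202/1773
  seg 3: a=1 b=-1583/591 c=-686/197 d=686/591
S(27/4) = -15621/6304

Δ: Δ0=-3, Δ1=-3, Δ2=5/3, Δ3=-5
row 1: diag=6, rhs=0; c'=1/3, d'=0
row 2: denom=10−2·1/3=28/3; d'=(28−2·0)/(28/3)=3
row 3: denom=8−3·9/28=197/28; d'=(-40−3·3)/(197/28)=-1372/197
back: M3=-1372/197
back: M2=3−9/28·-1372/197=1032/197
back: M1=0−1/3·1032/197=-344/197
M: M0=0, M1=-344/197, M2=1032/197, M3=-1372/197, M4=0
seg 0: a=5, c=M0/2=0, d=(M1−M0)/(6·1)=-172/591, b=Δ0−h0·(2M0+M1)/6=-1601/591
seg 1: a=2, c=M1/2=-172/197, d=(M2−M1)/(6·2)=344/591, b=Δ1−h1·(2M1+M2)/6=-2117/591
seg 2: a=-4, c=M2/2=516/197, d=(M3−M2)/(6·3)=-1202/1773, b=Δ2−h2·(2M2+M3)/6=-53/591
seg 3: a=1, c=M3/2=-686/197, d=(M4−M3)/(6·1)=686/591, b=Δ3−h3·(2M3+M4)/6=-1583/591
t_q=27/4 → seg 3, τ=3/4; S=1+-1583/591·τ+-686/197·τ²+686/591·τ³=-15621/6304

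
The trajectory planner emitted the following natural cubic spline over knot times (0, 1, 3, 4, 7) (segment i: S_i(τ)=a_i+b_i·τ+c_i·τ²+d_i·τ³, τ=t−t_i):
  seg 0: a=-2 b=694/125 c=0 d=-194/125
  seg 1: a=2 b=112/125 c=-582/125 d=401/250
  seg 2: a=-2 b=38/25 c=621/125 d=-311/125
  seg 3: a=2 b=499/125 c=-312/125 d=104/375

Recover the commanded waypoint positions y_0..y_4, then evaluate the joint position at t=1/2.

y_0 = S_0(0) = a_0 = -2
y_1 = S_1(0) = a_1 = 2
y_2 = S_2(0) = a_2 = -2
y_3 = S_3(0) = a_3 = 2
y_4 = S_3(3) = -1
t_q=1/2 is in segment 0 (τ=1/2); S_0(τ)=291/500

y_0=-2 y_1=2 y_2=-2 y_3=2 y_4=-1
S(1/2) = 291/500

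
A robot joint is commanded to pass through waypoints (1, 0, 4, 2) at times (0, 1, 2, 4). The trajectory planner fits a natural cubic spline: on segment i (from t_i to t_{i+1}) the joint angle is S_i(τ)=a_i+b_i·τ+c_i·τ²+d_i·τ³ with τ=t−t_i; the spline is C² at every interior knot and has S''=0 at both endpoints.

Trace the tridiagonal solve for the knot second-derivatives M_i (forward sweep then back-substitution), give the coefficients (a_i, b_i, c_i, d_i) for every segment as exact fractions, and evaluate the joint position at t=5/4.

  seg 0: a=1 b=-58/23 c=0 d=35/23
  seg 1: a=0 b=47/23 c=105/23 d=-60/23
  seg 2: a=4 b=77/23 c=-75/23 d=25/46
S(5/4) = 139/184

Δ: Δ0=-1, Δ1=4, Δ2=-1
row 1: diag=4, rhs=30; c'=1/4, d'=15/2
row 2: denom=6−1·1/4=23/4; d'=(-30−1·15/2)/(23/4)=-150/23
back: M2=-150/23
back: M1=15/2−1/4·-150/23=210/23
M: M0=0, M1=210/23, M2=-150/23, M3=0
seg 0: a=1, c=M0/2=0, d=(M1−M0)/(6·1)=35/23, b=Δ0−h0·(2M0+M1)/6=-58/23
seg 1: a=0, c=M1/2=105/23, d=(M2−M1)/(6·1)=-60/23, b=Δ1−h1·(2M1+M2)/6=47/23
seg 2: a=4, c=M2/2=-75/23, d=(M3−M2)/(6·2)=25/46, b=Δ2−h2·(2M2+M3)/6=77/23
t_q=5/4 → seg 1, τ=1/4; S=0+47/23·τ+105/23·τ²+-60/23·τ³=139/184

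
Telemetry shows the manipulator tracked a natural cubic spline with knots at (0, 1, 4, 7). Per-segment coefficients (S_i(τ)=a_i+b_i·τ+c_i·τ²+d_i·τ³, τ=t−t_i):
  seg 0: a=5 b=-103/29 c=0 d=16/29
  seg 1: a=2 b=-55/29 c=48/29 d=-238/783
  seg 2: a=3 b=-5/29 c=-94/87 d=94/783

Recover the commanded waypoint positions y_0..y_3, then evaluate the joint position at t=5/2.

y_0=5 y_1=2 y_2=3 y_3=-4
S(5/2) = 215/116

y_0 = S_0(0) = a_0 = 5
y_1 = S_1(0) = a_1 = 2
y_2 = S_2(0) = a_2 = 3
y_3 = S_2(3) = -4
t_q=5/2 is in segment 1 (τ=3/2); S_1(τ)=215/116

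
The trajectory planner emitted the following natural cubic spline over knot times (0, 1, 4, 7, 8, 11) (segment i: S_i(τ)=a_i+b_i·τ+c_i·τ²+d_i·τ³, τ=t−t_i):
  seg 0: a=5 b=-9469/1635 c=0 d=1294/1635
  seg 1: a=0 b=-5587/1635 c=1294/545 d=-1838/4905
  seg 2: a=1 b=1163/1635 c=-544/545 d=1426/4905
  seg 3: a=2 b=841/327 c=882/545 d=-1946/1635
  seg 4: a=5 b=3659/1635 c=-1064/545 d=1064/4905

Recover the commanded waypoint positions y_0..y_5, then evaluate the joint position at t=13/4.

y_0=5 y_1=0 y_2=1 y_3=2 y_4=5 y_5=0
S(13/4) = 1101/17440

y_0 = S_0(0) = a_0 = 5
y_1 = S_1(0) = a_1 = 0
y_2 = S_2(0) = a_2 = 1
y_3 = S_3(0) = a_3 = 2
y_4 = S_4(0) = a_4 = 5
y_5 = S_4(3) = 0
t_q=13/4 is in segment 1 (τ=9/4); S_1(τ)=1101/17440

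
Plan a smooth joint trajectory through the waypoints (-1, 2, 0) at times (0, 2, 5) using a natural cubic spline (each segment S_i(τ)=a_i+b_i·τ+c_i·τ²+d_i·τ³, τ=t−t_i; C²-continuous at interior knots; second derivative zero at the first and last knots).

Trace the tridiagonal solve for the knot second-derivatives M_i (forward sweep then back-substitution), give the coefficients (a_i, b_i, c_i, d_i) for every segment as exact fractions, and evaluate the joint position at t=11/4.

Δ: Δ0=3/2, Δ1=-2/3
row 1: diag=10, rhs=-13; c'=3/10, d'=-13/10
back: M1=-13/10
M: M0=0, M1=-13/10, M2=0
seg 0: a=-1, c=M0/2=0, d=(M1−M0)/(6·2)=-13/120, b=Δ0−h0·(2M0+M1)/6=29/15
seg 1: a=2, c=M1/2=-13/20, d=(M2−M1)/(6·3)=13/180, b=Δ1−h1·(2M1+M2)/6=19/30
t_q=11/4 → seg 1, τ=3/4; S=2+19/30·τ+-13/20·τ²+13/180·τ³=2739/1280

  seg 0: a=-1 b=29/15 c=0 d=-13/120
  seg 1: a=2 b=19/30 c=-13/20 d=13/180
S(11/4) = 2739/1280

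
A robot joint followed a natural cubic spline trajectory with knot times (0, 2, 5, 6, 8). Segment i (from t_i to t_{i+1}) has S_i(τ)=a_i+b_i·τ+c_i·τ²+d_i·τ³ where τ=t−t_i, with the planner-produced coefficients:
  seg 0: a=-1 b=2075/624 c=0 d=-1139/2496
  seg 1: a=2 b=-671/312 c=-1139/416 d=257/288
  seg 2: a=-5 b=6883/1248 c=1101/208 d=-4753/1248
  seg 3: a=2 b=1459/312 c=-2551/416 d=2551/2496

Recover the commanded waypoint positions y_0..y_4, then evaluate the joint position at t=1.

y_0 = S_0(0) = a_0 = -1
y_1 = S_1(0) = a_1 = 2
y_2 = S_2(0) = a_2 = -5
y_3 = S_3(0) = a_3 = 2
y_4 = S_3(2) = -5
t_q=1 is in segment 0 (τ=1); S_0(τ)=1555/832

y_0=-1 y_1=2 y_2=-5 y_3=2 y_4=-5
S(1) = 1555/832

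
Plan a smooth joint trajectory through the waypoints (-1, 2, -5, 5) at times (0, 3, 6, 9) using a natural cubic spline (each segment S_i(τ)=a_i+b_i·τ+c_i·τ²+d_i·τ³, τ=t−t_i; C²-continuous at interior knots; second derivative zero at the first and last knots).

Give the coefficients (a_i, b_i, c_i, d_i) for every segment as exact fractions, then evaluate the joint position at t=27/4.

  seg 0: a=-1 b=34/15 c=0 d=-19/135
  seg 1: a=2 b=-23/15 c=-19/15 d=1/3
  seg 2: a=-5 b=-2/15 c=26/15 d=-26/135
S(27/4) = -673/160

Δ: Δ0=1, Δ1=-7/3, Δ2=10/3
row 1: diag=12, rhs=-20; c'=1/4, d'=-5/3
row 2: denom=12−3·1/4=45/4; d'=(34−3·-5/3)/(45/4)=52/15
back: M2=52/15
back: M1=-5/3−1/4·52/15=-38/15
M: M0=0, M1=-38/15, M2=52/15, M3=0
seg 0: a=-1, c=M0/2=0, d=(M1−M0)/(6·3)=-19/135, b=Δ0−h0·(2M0+M1)/6=34/15
seg 1: a=2, c=M1/2=-19/15, d=(M2−M1)/(6·3)=1/3, b=Δ1−h1·(2M1+M2)/6=-23/15
seg 2: a=-5, c=M2/2=26/15, d=(M3−M2)/(6·3)=-26/135, b=Δ2−h2·(2M2+M3)/6=-2/15
t_q=27/4 → seg 2, τ=3/4; S=-5+-2/15·τ+26/15·τ²+-26/135·τ³=-673/160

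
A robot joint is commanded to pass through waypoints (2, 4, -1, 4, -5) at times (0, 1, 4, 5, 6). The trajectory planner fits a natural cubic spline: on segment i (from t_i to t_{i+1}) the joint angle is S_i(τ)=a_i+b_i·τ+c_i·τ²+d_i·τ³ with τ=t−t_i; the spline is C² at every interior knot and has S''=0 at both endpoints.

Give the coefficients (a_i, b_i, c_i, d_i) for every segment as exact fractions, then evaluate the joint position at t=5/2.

  seg 0: a=2 b=1979/636 c=0 d=-707/636
  seg 1: a=4 b=-71/318 c=-707/212 d=605/636
  seg 2: a=-1 b=3467/636 c=277/53 d=-3611/636
  seg 3: a=4 b=-359/318 c=-2503/212 d=2503/636
S(5/2) = -1065/1696

Δ: Δ0=2, Δ1=-5/3, Δ2=5, Δ3=-9
row 1: diag=8, rhs=-22; c'=3/8, d'=-11/4
row 2: denom=8−3·3/8=55/8; d'=(40−3·-11/4)/(55/8)=386/55
row 3: denom=4−1·8/55=212/55; d'=(-84−1·386/55)/(212/55)=-2503/106
back: M3=-2503/106
back: M2=386/55−8/55·-2503/106=554/53
back: M1=-11/4−3/8·554/53=-707/106
M: M0=0, M1=-707/106, M2=554/53, M3=-2503/106, M4=0
seg 0: a=2, c=M0/2=0, d=(M1−M0)/(6·1)=-707/636, b=Δ0−h0·(2M0+M1)/6=1979/636
seg 1: a=4, c=M1/2=-707/212, d=(M2−M1)/(6·3)=605/636, b=Δ1−h1·(2M1+M2)/6=-71/318
seg 2: a=-1, c=M2/2=277/53, d=(M3−M2)/(6·1)=-3611/636, b=Δ2−h2·(2M2+M3)/6=3467/636
seg 3: a=4, c=M3/2=-2503/212, d=(M4−M3)/(6·1)=2503/636, b=Δ3−h3·(2M3+M4)/6=-359/318
t_q=5/2 → seg 1, τ=3/2; S=4+-71/318·τ+-707/212·τ²+605/636·τ³=-1065/1696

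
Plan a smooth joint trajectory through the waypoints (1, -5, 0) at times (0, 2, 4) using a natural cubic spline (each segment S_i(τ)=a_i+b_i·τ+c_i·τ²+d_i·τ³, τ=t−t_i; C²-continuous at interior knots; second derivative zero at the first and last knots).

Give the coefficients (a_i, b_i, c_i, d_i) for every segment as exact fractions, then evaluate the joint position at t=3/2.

  seg 0: a=1 b=-35/8 c=0 d=11/32
  seg 1: a=-5 b=-1/4 c=33/16 d=-11/32
S(3/2) = -1127/256

Δ: Δ0=-3, Δ1=5/2
row 1: diag=8, rhs=33; c'=1/4, d'=33/8
back: M1=33/8
M: M0=0, M1=33/8, M2=0
seg 0: a=1, c=M0/2=0, d=(M1−M0)/(6·2)=11/32, b=Δ0−h0·(2M0+M1)/6=-35/8
seg 1: a=-5, c=M1/2=33/16, d=(M2−M1)/(6·2)=-11/32, b=Δ1−h1·(2M1+M2)/6=-1/4
t_q=3/2 → seg 0, τ=3/2; S=1+-35/8·τ+0·τ²+11/32·τ³=-1127/256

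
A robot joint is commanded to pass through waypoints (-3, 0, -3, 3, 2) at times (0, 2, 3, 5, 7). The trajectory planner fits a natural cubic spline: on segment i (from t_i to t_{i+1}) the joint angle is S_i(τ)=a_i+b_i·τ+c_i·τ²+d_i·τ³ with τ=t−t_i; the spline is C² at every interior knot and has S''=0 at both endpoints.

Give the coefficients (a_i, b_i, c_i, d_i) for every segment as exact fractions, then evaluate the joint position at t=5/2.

Δ: Δ0=3/2, Δ1=-3, Δ2=3, Δ3=-1/2
row 1: diag=6, rhs=-27; c'=1/6, d'=-9/2
row 2: denom=6−1·1/6=35/6; d'=(36−1·-9/2)/(35/6)=243/35
row 3: denom=8−2·12/35=256/35; d'=(-21−2·243/35)/(256/35)=-1221/256
back: M3=-1221/256
back: M2=243/35−12/35·-1221/256=549/64
back: M1=-9/2−1/6·549/64=-759/128
M: M0=0, M1=-759/128, M2=549/64, M3=-1221/256, M4=0
seg 0: a=-3, c=M0/2=0, d=(M1−M0)/(6·2)=-253/512, b=Δ0−h0·(2M0+M1)/6=445/128
seg 1: a=0, c=M1/2=-759/256, d=(M2−M1)/(6·1)=619/256, b=Δ1−h1·(2M1+M2)/6=-157/64
seg 2: a=-3, c=M2/2=549/128, d=(M3−M2)/(6·2)=-1139/1024, b=Δ2−h2·(2M2+M3)/6=-289/256
seg 3: a=3, c=M3/2=-1221/512, d=(M4−M3)/(6·2)=407/1024, b=Δ3−h3·(2M3+M4)/6=343/128
t_q=5/2 → seg 1, τ=1/2; S=0+-157/64·τ+-759/256·τ²+619/256·τ³=-3411/2048

  seg 0: a=-3 b=445/128 c=0 d=-253/512
  seg 1: a=0 b=-157/64 c=-759/256 d=619/256
  seg 2: a=-3 b=-289/256 c=549/128 d=-1139/1024
  seg 3: a=3 b=343/128 c=-1221/512 d=407/1024
S(5/2) = -3411/2048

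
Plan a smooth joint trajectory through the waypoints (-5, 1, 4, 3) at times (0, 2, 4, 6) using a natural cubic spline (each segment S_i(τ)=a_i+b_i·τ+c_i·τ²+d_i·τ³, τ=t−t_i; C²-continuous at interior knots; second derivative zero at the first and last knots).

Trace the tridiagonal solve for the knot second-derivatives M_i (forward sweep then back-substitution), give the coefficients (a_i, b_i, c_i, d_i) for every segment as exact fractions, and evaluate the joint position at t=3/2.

  seg 0: a=-5 b=49/15 c=0 d=-1/15
  seg 1: a=1 b=37/15 c=-2/5 d=-1/24
  seg 2: a=4 b=11/30 c=-13/20 d=13/120
S(3/2) = -13/40

Δ: Δ0=3, Δ1=3/2, Δ2=-1/2
row 1: diag=8, rhs=-9; c'=1/4, d'=-9/8
row 2: denom=8−2·1/4=15/2; d'=(-12−2·-9/8)/(15/2)=-13/10
back: M2=-13/10
back: M1=-9/8−1/4·-13/10=-4/5
M: M0=0, M1=-4/5, M2=-13/10, M3=0
seg 0: a=-5, c=M0/2=0, d=(M1−M0)/(6·2)=-1/15, b=Δ0−h0·(2M0+M1)/6=49/15
seg 1: a=1, c=M1/2=-2/5, d=(M2−M1)/(6·2)=-1/24, b=Δ1−h1·(2M1+M2)/6=37/15
seg 2: a=4, c=M2/2=-13/20, d=(M3−M2)/(6·2)=13/120, b=Δ2−h2·(2M2+M3)/6=11/30
t_q=3/2 → seg 0, τ=3/2; S=-5+49/15·τ+0·τ²+-1/15·τ³=-13/40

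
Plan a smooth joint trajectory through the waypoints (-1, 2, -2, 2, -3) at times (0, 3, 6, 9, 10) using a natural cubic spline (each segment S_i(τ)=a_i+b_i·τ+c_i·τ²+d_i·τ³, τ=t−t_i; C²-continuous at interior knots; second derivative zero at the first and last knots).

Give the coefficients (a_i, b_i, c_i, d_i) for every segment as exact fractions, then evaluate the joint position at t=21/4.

  seg 0: a=-1 b=2 c=0 d=-1/9
  seg 1: a=2 b=-1 c=-1 d=8/27
  seg 2: a=-2 b=1 c=5/3 d=-14/27
  seg 3: a=2 b=-3 c=-3 d=1
S(21/4) = -31/16

Δ: Δ0=1, Δ1=-4/3, Δ2=4/3, Δ3=-5
row 1: diag=12, rhs=-14; c'=1/4, d'=-7/6
row 2: denom=12−3·1/4=45/4; d'=(16−3·-7/6)/(45/4)=26/15
row 3: denom=8−3·4/15=36/5; d'=(-38−3·26/15)/(36/5)=-6
back: M3=-6
back: M2=26/15−4/15·-6=10/3
back: M1=-7/6−1/4·10/3=-2
M: M0=0, M1=-2, M2=10/3, M3=-6, M4=0
seg 0: a=-1, c=M0/2=0, d=(M1−M0)/(6·3)=-1/9, b=Δ0−h0·(2M0+M1)/6=2
seg 1: a=2, c=M1/2=-1, d=(M2−M1)/(6·3)=8/27, b=Δ1−h1·(2M1+M2)/6=-1
seg 2: a=-2, c=M2/2=5/3, d=(M3−M2)/(6·3)=-14/27, b=Δ2−h2·(2M2+M3)/6=1
seg 3: a=2, c=M3/2=-3, d=(M4−M3)/(6·1)=1, b=Δ3−h3·(2M3+M4)/6=-3
t_q=21/4 → seg 1, τ=9/4; S=2+-1·τ+-1·τ²+8/27·τ³=-31/16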